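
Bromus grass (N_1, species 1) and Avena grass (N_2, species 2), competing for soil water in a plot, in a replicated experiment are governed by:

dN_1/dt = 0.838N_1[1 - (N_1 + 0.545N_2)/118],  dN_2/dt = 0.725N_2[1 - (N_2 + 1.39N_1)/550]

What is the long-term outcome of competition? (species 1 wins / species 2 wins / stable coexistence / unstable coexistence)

species 2 excludes species 1

Compare the nullcline intercepts: K1/α12 = 118/0.545 = 217 < K2 = 550; K2/α21 = 550/1.39 = 396 > K1 = 118.
Since the inequalities point opposite ways, species 2 can invade but species 1 cannot.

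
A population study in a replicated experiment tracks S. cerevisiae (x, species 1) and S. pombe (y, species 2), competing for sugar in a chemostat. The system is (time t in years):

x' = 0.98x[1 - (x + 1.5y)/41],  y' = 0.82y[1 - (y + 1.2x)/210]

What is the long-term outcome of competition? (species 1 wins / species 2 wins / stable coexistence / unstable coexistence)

Compare the nullcline intercepts: K1/α12 = 41/1.5 = 27.3 < K2 = 210; K2/α21 = 210/1.2 = 175 > K1 = 41.
Since the inequalities point opposite ways, species 2 can invade but species 1 cannot.

species 2 excludes species 1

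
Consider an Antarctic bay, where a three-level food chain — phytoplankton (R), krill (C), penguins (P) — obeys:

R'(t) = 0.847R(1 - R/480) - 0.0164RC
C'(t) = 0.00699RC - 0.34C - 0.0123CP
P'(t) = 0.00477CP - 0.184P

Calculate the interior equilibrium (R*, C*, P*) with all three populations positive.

From dP/dt = 0: 0.00477C* = 0.184, so C* = 38.6.
From dR/dt = 0: 0.847(1 - R*/480) = 0.0164·38.6, giving R* = 480·(1 - 0.747) = 121.
From dC/dt = 0: 0.00699·121 - 0.34 = 0.0123P*, so P* = 0.509/0.0123 = 41.4.

R* ≈ 121, C* ≈ 38.6, P* ≈ 41.4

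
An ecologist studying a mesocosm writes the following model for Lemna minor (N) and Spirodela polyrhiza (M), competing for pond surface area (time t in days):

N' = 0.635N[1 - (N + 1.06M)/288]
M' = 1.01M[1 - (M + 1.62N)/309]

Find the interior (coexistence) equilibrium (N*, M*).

Setting both brackets to zero gives the nullclines N + 1.06M = 288 and 1.62N + M = 309.
Substituting M = 309 - 1.62N into the first: N(1 - 1.06·1.62) = 288 - 1.06·309.
So N* = -39.5/-0.717 = 55.1, and then M* = 309 - 1.62·55.1 = 220.

N* ≈ 55.1, M* ≈ 220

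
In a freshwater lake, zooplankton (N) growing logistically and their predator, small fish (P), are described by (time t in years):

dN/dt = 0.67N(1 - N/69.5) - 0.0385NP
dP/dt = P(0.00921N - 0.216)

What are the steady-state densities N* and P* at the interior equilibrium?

From dP/dt = 0 with P > 0: 0.00921N* = 0.216, so N* = 23.5.
Substitute into dN/dt = 0: 0.67(1 - 23.5/69.5) = 0.0385P*.
The bracket is 0.663, giving P* = 0.444/0.0385 = 11.5.

N* ≈ 23.5, P* ≈ 11.5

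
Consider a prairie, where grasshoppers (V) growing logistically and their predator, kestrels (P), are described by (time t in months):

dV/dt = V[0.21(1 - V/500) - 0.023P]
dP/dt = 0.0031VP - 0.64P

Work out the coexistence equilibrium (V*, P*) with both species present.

From dP/dt = 0 with P > 0: 0.0031V* = 0.64, so V* = 206.
Substitute into dV/dt = 0: 0.21(1 - 206/500) = 0.023P*.
The bracket is 0.587, giving P* = 0.123/0.023 = 5.36.

V* ≈ 206, P* ≈ 5.36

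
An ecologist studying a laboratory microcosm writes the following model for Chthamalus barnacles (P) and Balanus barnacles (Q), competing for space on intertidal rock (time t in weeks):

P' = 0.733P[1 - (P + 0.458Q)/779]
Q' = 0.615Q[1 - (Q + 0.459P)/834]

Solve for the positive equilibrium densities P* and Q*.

P* ≈ 503, Q* ≈ 603

Setting both brackets to zero gives the nullclines P + 0.458Q = 779 and 0.459P + Q = 834.
Substituting Q = 834 - 0.459P into the first: P(1 - 0.458·0.459) = 779 - 0.458·834.
So P* = 397/0.79 = 503, and then Q* = 834 - 0.459·503 = 603.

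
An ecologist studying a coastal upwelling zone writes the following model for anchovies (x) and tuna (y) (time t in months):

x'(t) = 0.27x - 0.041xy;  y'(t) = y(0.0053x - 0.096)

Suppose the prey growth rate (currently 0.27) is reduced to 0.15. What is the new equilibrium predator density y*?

y* ≈ 3.66

At the interior fixed point, setting dx/dt = 0 with x > 0 fixes y* = (prey growth rate)/(xy coefficient) — independent of the other coefficients.
With the change, y* = 0.15/0.041 = 3.66; it falls from 6.59.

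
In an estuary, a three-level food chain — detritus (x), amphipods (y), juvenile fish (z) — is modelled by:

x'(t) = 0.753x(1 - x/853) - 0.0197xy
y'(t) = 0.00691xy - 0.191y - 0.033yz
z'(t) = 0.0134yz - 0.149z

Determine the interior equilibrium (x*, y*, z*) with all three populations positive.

From dz/dt = 0: 0.0134y* = 0.149, so y* = 11.1.
From dx/dt = 0: 0.753(1 - x*/853) = 0.0197·11.1, giving x* = 853·(1 - 0.291) = 605.
From dy/dt = 0: 0.00691·605 - 0.191 = 0.033z*, so z* = 3.99/0.033 = 121.

x* ≈ 605, y* ≈ 11.1, z* ≈ 121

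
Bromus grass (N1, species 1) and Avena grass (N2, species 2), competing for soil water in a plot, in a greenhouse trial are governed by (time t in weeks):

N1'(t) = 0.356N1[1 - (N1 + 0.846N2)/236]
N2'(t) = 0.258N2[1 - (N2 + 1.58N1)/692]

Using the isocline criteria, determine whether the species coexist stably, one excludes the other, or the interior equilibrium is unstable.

Compare the nullcline intercepts: K1/α12 = 236/0.846 = 279 < K2 = 692; K2/α21 = 692/1.58 = 438 > K1 = 236.
Since the inequalities point opposite ways, species 2 can invade but species 1 cannot.

species 2 excludes species 1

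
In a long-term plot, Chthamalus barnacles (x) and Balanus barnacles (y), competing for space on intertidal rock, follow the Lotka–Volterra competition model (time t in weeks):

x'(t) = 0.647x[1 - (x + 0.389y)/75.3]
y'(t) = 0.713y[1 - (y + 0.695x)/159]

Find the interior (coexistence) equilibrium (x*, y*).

Setting both brackets to zero gives the nullclines x + 0.389y = 75.3 and 0.695x + y = 159.
Substituting y = 159 - 0.695x into the first: x(1 - 0.389·0.695) = 75.3 - 0.389·159.
So x* = 13.4/0.73 = 18.4, and then y* = 159 - 0.695·18.4 = 146.

x* ≈ 18.4, y* ≈ 146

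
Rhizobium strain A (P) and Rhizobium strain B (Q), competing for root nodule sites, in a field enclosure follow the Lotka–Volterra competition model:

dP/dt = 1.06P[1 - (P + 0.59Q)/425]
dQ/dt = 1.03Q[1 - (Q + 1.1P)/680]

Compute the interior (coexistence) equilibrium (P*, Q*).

P* ≈ 67.8, Q* ≈ 605

Setting both brackets to zero gives the nullclines P + 0.59Q = 425 and 1.1P + Q = 680.
Substituting Q = 680 - 1.1P into the first: P(1 - 0.59·1.1) = 425 - 0.59·680.
So P* = 23.8/0.351 = 67.8, and then Q* = 680 - 1.1·67.8 = 605.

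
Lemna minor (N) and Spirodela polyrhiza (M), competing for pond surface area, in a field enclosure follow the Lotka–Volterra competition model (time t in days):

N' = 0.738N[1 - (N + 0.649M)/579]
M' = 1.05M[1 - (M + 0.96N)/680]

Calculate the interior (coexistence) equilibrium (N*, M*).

Setting both brackets to zero gives the nullclines N + 0.649M = 579 and 0.96N + M = 680.
Substituting M = 680 - 0.96N into the first: N(1 - 0.649·0.96) = 579 - 0.649·680.
So N* = 138/0.377 = 365, and then M* = 680 - 0.96·365 = 329.

N* ≈ 365, M* ≈ 329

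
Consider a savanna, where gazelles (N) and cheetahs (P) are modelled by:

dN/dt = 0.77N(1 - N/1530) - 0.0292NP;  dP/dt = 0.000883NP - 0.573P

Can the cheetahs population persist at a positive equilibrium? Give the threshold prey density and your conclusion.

Threshold N = 649; K > 649, so yes, the predator persists.

The predator equation gives dP/dt > 0 only when N > 0.573/0.000883 = 649.
Without the predator, N → K = 1530. Since 1530 > 649, the predator can invade and persist.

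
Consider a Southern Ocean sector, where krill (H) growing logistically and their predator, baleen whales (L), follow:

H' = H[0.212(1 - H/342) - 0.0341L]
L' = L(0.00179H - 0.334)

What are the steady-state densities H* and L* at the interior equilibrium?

H* ≈ 187, L* ≈ 2.83

From dL/dt = 0 with L > 0: 0.00179H* = 0.334, so H* = 187.
Substitute into dH/dt = 0: 0.212(1 - 187/342) = 0.0341L*.
The bracket is 0.454, giving L* = 0.0963/0.0341 = 2.83.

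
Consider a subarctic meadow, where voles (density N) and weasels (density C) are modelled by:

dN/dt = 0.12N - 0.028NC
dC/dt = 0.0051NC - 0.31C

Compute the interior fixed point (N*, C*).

Set dC/dt = 0 with C > 0: 0.0051N - 0.31 = 0, so N* = 0.31/0.0051 = 60.8.
Set dN/dt = 0 with N > 0: 0.12 - 0.028C = 0, so C* = 0.12/0.028 = 4.29.

N* ≈ 60.8, C* ≈ 4.29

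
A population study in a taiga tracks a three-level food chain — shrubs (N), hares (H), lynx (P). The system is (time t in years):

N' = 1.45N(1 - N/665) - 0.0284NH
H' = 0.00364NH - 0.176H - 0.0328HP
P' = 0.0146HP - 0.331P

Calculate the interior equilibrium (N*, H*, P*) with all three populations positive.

From dP/dt = 0: 0.0146H* = 0.331, so H* = 22.7.
From dN/dt = 0: 1.45(1 - N*/665) = 0.0284·22.7, giving N* = 665·(1 - 0.444) = 370.
From dH/dt = 0: 0.00364·370 - 0.176 = 0.0328P*, so P* = 1.17/0.0328 = 35.7.

N* ≈ 370, H* ≈ 22.7, P* ≈ 35.7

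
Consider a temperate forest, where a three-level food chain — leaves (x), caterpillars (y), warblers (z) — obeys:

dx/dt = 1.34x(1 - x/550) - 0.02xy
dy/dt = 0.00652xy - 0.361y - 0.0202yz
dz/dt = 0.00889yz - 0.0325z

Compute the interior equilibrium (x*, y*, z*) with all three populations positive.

x* ≈ 520, y* ≈ 3.66, z* ≈ 150

From dz/dt = 0: 0.00889y* = 0.0325, so y* = 3.66.
From dx/dt = 0: 1.34(1 - x*/550) = 0.02·3.66, giving x* = 550·(1 - 0.0546) = 520.
From dy/dt = 0: 0.00652·520 - 0.361 = 0.0202z*, so z* = 3.03/0.0202 = 150.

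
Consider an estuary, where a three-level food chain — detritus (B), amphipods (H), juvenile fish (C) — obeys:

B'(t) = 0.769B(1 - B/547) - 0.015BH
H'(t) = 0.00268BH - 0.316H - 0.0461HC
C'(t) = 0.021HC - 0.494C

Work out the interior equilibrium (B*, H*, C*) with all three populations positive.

From dC/dt = 0: 0.021H* = 0.494, so H* = 23.5.
From dB/dt = 0: 0.769(1 - B*/547) = 0.015·23.5, giving B* = 547·(1 - 0.459) = 296.
From dH/dt = 0: 0.00268·296 - 0.316 = 0.0461C*, so C* = 0.477/0.0461 = 10.4.

B* ≈ 296, H* ≈ 23.5, C* ≈ 10.4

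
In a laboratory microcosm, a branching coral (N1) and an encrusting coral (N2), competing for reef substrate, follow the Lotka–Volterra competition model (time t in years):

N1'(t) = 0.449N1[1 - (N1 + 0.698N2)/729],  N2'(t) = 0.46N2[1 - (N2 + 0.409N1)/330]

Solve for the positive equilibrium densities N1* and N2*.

N1* ≈ 698, N2* ≈ 44.6

Setting both brackets to zero gives the nullclines N1 + 0.698N2 = 729 and 0.409N1 + N2 = 330.
Substituting N2 = 330 - 0.409N1 into the first: N1(1 - 0.698·0.409) = 729 - 0.698·330.
So N1* = 499/0.715 = 698, and then N2* = 330 - 0.409·698 = 44.6.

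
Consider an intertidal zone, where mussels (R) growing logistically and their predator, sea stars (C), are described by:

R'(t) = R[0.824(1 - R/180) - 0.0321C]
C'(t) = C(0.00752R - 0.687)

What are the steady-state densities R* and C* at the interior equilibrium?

R* ≈ 91.4, C* ≈ 12.6

From dC/dt = 0 with C > 0: 0.00752R* = 0.687, so R* = 91.4.
Substitute into dR/dt = 0: 0.824(1 - 91.4/180) = 0.0321C*.
The bracket is 0.492, giving C* = 0.406/0.0321 = 12.6.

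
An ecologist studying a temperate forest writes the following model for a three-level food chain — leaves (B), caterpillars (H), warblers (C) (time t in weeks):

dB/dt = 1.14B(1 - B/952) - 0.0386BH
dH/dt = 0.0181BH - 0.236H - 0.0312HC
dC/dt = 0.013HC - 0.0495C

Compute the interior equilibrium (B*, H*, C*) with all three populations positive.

B* ≈ 829, H* ≈ 3.81, C* ≈ 474

From dC/dt = 0: 0.013H* = 0.0495, so H* = 3.81.
From dB/dt = 0: 1.14(1 - B*/952) = 0.0386·3.81, giving B* = 952·(1 - 0.129) = 829.
From dH/dt = 0: 0.0181·829 - 0.236 = 0.0312C*, so C* = 14.8/0.0312 = 474.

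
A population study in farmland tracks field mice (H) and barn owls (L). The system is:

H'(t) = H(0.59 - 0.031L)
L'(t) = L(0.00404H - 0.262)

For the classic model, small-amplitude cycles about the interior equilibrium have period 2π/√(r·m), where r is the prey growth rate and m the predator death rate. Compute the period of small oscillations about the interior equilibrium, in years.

Here r = 0.59 and m = 0.262, so r·m = 0.155.
ω = √0.155 = 0.393 per year, hence T = 2π/ω ≈ 16 years.

T ≈ 16 years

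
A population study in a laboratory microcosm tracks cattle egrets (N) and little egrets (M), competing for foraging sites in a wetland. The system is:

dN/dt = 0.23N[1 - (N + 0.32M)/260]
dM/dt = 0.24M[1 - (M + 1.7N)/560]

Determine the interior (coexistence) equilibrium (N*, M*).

Setting both brackets to zero gives the nullclines N + 0.32M = 260 and 1.7N + M = 560.
Substituting M = 560 - 1.7N into the first: N(1 - 0.32·1.7) = 260 - 0.32·560.
So N* = 80.8/0.456 = 177, and then M* = 560 - 1.7·177 = 259.

N* ≈ 177, M* ≈ 259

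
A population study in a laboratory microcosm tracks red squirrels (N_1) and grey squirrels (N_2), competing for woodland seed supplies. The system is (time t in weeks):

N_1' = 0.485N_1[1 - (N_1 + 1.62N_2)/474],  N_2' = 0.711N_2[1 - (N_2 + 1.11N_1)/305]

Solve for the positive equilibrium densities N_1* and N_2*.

N_1* ≈ 25.2, N_2* ≈ 277

Setting both brackets to zero gives the nullclines N_1 + 1.62N_2 = 474 and 1.11N_1 + N_2 = 305.
Substituting N_2 = 305 - 1.11N_1 into the first: N_1(1 - 1.62·1.11) = 474 - 1.62·305.
So N_1* = -20.1/-0.798 = 25.2, and then N_2* = 305 - 1.11·25.2 = 277.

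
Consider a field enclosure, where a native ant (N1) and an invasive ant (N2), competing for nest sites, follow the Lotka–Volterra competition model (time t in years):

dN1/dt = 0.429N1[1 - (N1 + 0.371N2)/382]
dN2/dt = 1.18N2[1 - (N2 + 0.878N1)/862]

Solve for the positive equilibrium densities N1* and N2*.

Setting both brackets to zero gives the nullclines N1 + 0.371N2 = 382 and 0.878N1 + N2 = 862.
Substituting N2 = 862 - 0.878N1 into the first: N1(1 - 0.371·0.878) = 382 - 0.371·862.
So N1* = 62.2/0.674 = 92.2, and then N2* = 862 - 0.878·92.2 = 781.

N1* ≈ 92.2, N2* ≈ 781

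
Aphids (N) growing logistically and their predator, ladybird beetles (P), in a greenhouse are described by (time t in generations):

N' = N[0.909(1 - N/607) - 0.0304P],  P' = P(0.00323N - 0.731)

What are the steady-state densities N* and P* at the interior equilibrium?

From dP/dt = 0 with P > 0: 0.00323N* = 0.731, so N* = 226.
Substitute into dN/dt = 0: 0.909(1 - 226/607) = 0.0304P*.
The bracket is 0.627, giving P* = 0.57/0.0304 = 18.8.

N* ≈ 226, P* ≈ 18.8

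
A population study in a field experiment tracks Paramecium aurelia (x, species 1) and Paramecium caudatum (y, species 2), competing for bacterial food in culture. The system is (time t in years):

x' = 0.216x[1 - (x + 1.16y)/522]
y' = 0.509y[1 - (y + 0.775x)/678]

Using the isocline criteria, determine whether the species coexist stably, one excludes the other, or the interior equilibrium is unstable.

Compare the nullcline intercepts: K1/α12 = 522/1.16 = 450 < K2 = 678; K2/α21 = 678/0.775 = 875 > K1 = 522.
Since the inequalities point opposite ways, species 2 can invade but species 1 cannot.

species 2 excludes species 1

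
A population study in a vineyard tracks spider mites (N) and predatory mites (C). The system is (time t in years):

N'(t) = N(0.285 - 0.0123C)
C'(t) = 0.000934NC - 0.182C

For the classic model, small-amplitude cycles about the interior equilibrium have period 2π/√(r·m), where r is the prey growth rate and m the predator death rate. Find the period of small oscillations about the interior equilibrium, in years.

Here r = 0.285 and m = 0.182, so r·m = 0.0519.
ω = √0.0519 = 0.228 per year, hence T = 2π/ω ≈ 27.6 years.

T ≈ 27.6 years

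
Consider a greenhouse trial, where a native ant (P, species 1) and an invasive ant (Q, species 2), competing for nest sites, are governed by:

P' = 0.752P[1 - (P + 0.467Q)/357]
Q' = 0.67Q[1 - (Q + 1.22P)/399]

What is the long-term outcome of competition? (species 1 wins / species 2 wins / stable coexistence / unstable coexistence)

species 1 excludes species 2

Compare the nullcline intercepts: K1/α12 = 357/0.467 = 764 > K2 = 399; K2/α21 = 399/1.22 = 327 < K1 = 357.
Since the inequalities point opposite ways, species 1 can invade but species 2 cannot.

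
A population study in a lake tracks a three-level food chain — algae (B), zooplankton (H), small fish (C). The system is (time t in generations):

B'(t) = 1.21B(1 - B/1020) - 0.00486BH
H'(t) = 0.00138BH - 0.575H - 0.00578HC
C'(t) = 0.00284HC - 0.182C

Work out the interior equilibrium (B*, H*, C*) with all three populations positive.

From dC/dt = 0: 0.00284H* = 0.182, so H* = 64.1.
From dB/dt = 0: 1.21(1 - B*/1020) = 0.00486·64.1, giving B* = 1020·(1 - 0.257) = 757.
From dH/dt = 0: 0.00138·757 - 0.575 = 0.00578C*, so C* = 0.47/0.00578 = 81.4.

B* ≈ 757, H* ≈ 64.1, C* ≈ 81.4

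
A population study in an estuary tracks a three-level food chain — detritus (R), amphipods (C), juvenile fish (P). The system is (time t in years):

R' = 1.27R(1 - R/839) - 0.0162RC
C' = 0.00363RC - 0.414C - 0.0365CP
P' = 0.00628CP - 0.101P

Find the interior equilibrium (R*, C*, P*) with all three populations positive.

R* ≈ 667, C* ≈ 16.1, P* ≈ 55

From dP/dt = 0: 0.00628C* = 0.101, so C* = 16.1.
From dR/dt = 0: 1.27(1 - R*/839) = 0.0162·16.1, giving R* = 839·(1 - 0.205) = 667.
From dC/dt = 0: 0.00363·667 - 0.414 = 0.0365P*, so P* = 2.01/0.0365 = 55.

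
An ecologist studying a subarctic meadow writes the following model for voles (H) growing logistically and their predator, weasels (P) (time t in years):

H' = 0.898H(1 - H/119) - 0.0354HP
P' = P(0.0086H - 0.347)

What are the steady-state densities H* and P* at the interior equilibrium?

From dP/dt = 0 with P > 0: 0.0086H* = 0.347, so H* = 40.3.
Substitute into dH/dt = 0: 0.898(1 - 40.3/119) = 0.0354P*.
The bracket is 0.661, giving P* = 0.594/0.0354 = 16.8.

H* ≈ 40.3, P* ≈ 16.8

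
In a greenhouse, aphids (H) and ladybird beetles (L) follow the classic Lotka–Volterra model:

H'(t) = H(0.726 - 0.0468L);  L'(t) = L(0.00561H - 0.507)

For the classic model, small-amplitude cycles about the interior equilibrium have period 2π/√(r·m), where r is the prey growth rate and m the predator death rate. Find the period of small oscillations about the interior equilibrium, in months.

T ≈ 10.4 months

Here r = 0.726 and m = 0.507, so r·m = 0.368.
ω = √0.368 = 0.607 per month, hence T = 2π/ω ≈ 10.4 months.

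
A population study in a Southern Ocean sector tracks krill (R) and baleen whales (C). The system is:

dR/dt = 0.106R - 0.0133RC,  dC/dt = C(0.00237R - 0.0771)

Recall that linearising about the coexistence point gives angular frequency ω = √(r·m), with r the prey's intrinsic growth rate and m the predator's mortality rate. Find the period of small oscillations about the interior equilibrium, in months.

Here r = 0.106 and m = 0.0771, so r·m = 0.00817.
ω = √0.00817 = 0.0904 per month, hence T = 2π/ω ≈ 69.5 months.

T ≈ 69.5 months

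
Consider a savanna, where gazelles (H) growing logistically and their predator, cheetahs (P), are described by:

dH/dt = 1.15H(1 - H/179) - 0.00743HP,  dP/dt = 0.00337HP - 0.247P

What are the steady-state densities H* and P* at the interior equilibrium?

H* ≈ 73.3, P* ≈ 91.4

From dP/dt = 0 with P > 0: 0.00337H* = 0.247, so H* = 73.3.
Substitute into dH/dt = 0: 1.15(1 - 73.3/179) = 0.00743P*.
The bracket is 0.591, giving P* = 0.679/0.00743 = 91.4.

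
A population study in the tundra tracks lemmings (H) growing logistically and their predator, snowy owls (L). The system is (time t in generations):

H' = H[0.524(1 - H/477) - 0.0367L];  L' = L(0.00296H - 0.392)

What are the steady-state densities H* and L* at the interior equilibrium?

From dL/dt = 0 with L > 0: 0.00296H* = 0.392, so H* = 132.
Substitute into dH/dt = 0: 0.524(1 - 132/477) = 0.0367L*.
The bracket is 0.722, giving L* = 0.379/0.0367 = 10.3.

H* ≈ 132, L* ≈ 10.3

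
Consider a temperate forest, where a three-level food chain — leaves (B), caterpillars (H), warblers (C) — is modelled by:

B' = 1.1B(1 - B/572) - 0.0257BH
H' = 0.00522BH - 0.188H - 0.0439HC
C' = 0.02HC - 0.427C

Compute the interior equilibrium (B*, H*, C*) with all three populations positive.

From dC/dt = 0: 0.02H* = 0.427, so H* = 21.3.
From dB/dt = 0: 1.1(1 - B*/572) = 0.0257·21.3, giving B* = 572·(1 - 0.499) = 287.
From dH/dt = 0: 0.00522·287 - 0.188 = 0.0439C*, so C* = 1.31/0.0439 = 29.8.

B* ≈ 287, H* ≈ 21.3, C* ≈ 29.8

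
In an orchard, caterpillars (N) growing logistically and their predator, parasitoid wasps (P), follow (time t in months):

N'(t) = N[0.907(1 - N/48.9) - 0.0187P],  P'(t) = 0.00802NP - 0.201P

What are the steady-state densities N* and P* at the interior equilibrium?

N* ≈ 25.1, P* ≈ 23.6

From dP/dt = 0 with P > 0: 0.00802N* = 0.201, so N* = 25.1.
Substitute into dN/dt = 0: 0.907(1 - 25.1/48.9) = 0.0187P*.
The bracket is 0.487, giving P* = 0.442/0.0187 = 23.6.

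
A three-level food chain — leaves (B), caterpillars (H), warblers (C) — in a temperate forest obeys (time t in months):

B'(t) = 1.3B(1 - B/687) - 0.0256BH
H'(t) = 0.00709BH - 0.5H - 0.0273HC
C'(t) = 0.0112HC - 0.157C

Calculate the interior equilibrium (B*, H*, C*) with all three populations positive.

From dC/dt = 0: 0.0112H* = 0.157, so H* = 14.
From dB/dt = 0: 1.3(1 - B*/687) = 0.0256·14, giving B* = 687·(1 - 0.276) = 497.
From dH/dt = 0: 0.00709·497 - 0.5 = 0.0273C*, so C* = 3.03/0.0273 = 111.

B* ≈ 497, H* ≈ 14, C* ≈ 111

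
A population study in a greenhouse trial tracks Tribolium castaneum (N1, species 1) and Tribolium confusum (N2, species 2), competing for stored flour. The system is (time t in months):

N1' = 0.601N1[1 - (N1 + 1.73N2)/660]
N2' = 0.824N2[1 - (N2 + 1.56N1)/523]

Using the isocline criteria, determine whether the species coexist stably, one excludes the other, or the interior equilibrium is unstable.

Compare the nullcline intercepts: K1/α12 = 660/1.73 = 382 < K2 = 523; K2/α21 = 523/1.56 = 335 < K1 = 660.
Since both are reversed, neither can invade when rare; the interior point is a saddle.

unstable coexistence (outcome depends on initial conditions)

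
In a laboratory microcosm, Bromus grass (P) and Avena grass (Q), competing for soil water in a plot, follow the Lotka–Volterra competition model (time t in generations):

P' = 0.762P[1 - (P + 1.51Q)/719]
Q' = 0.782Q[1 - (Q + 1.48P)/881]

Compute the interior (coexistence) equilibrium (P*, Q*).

Setting both brackets to zero gives the nullclines P + 1.51Q = 719 and 1.48P + Q = 881.
Substituting Q = 881 - 1.48P into the first: P(1 - 1.51·1.48) = 719 - 1.51·881.
So P* = -611/-1.23 = 495, and then Q* = 881 - 1.48·495 = 148.

P* ≈ 495, Q* ≈ 148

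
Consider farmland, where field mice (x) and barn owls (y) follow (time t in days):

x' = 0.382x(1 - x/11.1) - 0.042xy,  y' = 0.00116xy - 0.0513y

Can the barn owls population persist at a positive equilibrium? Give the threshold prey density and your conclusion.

The predator equation gives dy/dt > 0 only when x > 0.0513/0.00116 = 44.2.
Without the predator, x → K = 11.1. Since 11.1 < 44.2, the predator cannot invade.

Threshold x = 44.2; K < 44.2, so no, the predator goes extinct.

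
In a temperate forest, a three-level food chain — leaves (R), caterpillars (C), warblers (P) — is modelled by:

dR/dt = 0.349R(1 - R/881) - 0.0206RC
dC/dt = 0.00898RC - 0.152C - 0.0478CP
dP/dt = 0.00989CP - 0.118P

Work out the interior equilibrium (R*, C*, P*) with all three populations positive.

From dP/dt = 0: 0.00989C* = 0.118, so C* = 11.9.
From dR/dt = 0: 0.349(1 - R*/881) = 0.0206·11.9, giving R* = 881·(1 - 0.704) = 261.
From dC/dt = 0: 0.00898·261 - 0.152 = 0.0478P*, so P* = 2.19/0.0478 = 45.8.

R* ≈ 261, C* ≈ 11.9, P* ≈ 45.8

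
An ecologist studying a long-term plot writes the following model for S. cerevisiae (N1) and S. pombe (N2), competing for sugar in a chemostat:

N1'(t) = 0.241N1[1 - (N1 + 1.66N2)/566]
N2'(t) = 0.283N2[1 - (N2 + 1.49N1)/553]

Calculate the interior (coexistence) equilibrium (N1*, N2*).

Setting both brackets to zero gives the nullclines N1 + 1.66N2 = 566 and 1.49N1 + N2 = 553.
Substituting N2 = 553 - 1.49N1 into the first: N1(1 - 1.66·1.49) = 566 - 1.66·553.
So N1* = -352/-1.47 = 239, and then N2* = 553 - 1.49·239 = 197.

N1* ≈ 239, N2* ≈ 197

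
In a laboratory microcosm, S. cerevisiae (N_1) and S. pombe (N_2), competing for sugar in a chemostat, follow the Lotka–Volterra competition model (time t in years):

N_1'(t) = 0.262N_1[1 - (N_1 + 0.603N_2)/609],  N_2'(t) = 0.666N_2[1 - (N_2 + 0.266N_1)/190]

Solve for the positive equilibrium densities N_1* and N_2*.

Setting both brackets to zero gives the nullclines N_1 + 0.603N_2 = 609 and 0.266N_1 + N_2 = 190.
Substituting N_2 = 190 - 0.266N_1 into the first: N_1(1 - 0.603·0.266) = 609 - 0.603·190.
So N_1* = 494/0.84 = 589, and then N_2* = 190 - 0.266·589 = 33.4.

N_1* ≈ 589, N_2* ≈ 33.4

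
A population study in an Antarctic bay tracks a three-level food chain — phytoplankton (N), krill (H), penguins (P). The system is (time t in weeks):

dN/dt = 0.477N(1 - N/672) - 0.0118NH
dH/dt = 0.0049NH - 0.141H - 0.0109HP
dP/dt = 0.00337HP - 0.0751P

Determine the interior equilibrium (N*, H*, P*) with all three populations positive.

From dP/dt = 0: 0.00337H* = 0.0751, so H* = 22.3.
From dN/dt = 0: 0.477(1 - N*/672) = 0.0118·22.3, giving N* = 672·(1 - 0.551) = 302.
From dH/dt = 0: 0.0049·302 - 0.141 = 0.0109P*, so P* = 1.34/0.0109 = 123.

N* ≈ 302, H* ≈ 22.3, P* ≈ 123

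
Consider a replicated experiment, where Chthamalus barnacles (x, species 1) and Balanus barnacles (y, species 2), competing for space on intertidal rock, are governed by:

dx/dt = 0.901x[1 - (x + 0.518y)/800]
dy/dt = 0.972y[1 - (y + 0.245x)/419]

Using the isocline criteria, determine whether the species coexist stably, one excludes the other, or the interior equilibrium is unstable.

stable coexistence

Compare the nullcline intercepts: K1/α12 = 800/0.518 = 1540 > K2 = 419; K2/α21 = 419/0.245 = 1710 > K1 = 800.
Since both inequalities hold, each species can invade when rare, so the interior equilibrium is stable.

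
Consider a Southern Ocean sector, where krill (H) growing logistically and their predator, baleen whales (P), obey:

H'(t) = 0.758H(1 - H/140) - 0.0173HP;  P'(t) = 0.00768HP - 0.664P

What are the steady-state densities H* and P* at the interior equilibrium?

From dP/dt = 0 with P > 0: 0.00768H* = 0.664, so H* = 86.5.
Substitute into dH/dt = 0: 0.758(1 - 86.5/140) = 0.0173P*.
The bracket is 0.382, giving P* = 0.29/0.0173 = 16.8.

H* ≈ 86.5, P* ≈ 16.8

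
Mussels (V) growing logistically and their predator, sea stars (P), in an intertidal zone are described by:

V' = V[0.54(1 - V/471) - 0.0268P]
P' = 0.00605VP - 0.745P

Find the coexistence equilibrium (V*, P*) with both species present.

From dP/dt = 0 with P > 0: 0.00605V* = 0.745, so V* = 123.
Substitute into dV/dt = 0: 0.54(1 - 123/471) = 0.0268P*.
The bracket is 0.739, giving P* = 0.399/0.0268 = 14.9.

V* ≈ 123, P* ≈ 14.9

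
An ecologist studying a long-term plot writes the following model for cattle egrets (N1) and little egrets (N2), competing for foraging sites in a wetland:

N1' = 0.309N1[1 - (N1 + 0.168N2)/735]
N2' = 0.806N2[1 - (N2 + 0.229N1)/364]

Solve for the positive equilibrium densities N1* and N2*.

Setting both brackets to zero gives the nullclines N1 + 0.168N2 = 735 and 0.229N1 + N2 = 364.
Substituting N2 = 364 - 0.229N1 into the first: N1(1 - 0.168·0.229) = 735 - 0.168·364.
So N1* = 674/0.962 = 701, and then N2* = 364 - 0.229·701 = 204.

N1* ≈ 701, N2* ≈ 204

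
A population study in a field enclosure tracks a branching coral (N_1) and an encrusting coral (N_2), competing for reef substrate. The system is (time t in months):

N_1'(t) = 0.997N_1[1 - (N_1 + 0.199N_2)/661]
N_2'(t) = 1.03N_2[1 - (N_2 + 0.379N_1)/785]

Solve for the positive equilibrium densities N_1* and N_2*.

N_1* ≈ 546, N_2* ≈ 578

Setting both brackets to zero gives the nullclines N_1 + 0.199N_2 = 661 and 0.379N_1 + N_2 = 785.
Substituting N_2 = 785 - 0.379N_1 into the first: N_1(1 - 0.199·0.379) = 661 - 0.199·785.
So N_1* = 505/0.925 = 546, and then N_2* = 785 - 0.379·546 = 578.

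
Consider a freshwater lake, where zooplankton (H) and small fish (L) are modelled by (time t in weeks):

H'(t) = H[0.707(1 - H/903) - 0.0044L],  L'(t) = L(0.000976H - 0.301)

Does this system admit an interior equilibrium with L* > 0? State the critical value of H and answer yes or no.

The predator equation gives dL/dt > 0 only when H > 0.301/0.000976 = 308.
Without the predator, H → K = 903. Since 903 > 308, the predator can invade and persist.

Threshold H = 308; K > 308, so yes, the predator persists.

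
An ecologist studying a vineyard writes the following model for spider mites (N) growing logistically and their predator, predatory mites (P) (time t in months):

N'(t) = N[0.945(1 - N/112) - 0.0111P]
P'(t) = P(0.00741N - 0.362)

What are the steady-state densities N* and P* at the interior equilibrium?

N* ≈ 48.9, P* ≈ 48

From dP/dt = 0 with P > 0: 0.00741N* = 0.362, so N* = 48.9.
Substitute into dN/dt = 0: 0.945(1 - 48.9/112) = 0.0111P*.
The bracket is 0.564, giving P* = 0.533/0.0111 = 48.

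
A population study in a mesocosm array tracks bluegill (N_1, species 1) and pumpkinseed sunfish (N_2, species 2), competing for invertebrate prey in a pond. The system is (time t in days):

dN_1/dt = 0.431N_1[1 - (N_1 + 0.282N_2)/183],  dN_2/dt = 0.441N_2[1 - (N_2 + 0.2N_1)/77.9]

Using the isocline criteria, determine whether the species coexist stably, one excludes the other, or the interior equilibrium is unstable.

stable coexistence

Compare the nullcline intercepts: K1/α12 = 183/0.282 = 649 > K2 = 77.9; K2/α21 = 77.9/0.2 = 390 > K1 = 183.
Since both inequalities hold, each species can invade when rare, so the interior equilibrium is stable.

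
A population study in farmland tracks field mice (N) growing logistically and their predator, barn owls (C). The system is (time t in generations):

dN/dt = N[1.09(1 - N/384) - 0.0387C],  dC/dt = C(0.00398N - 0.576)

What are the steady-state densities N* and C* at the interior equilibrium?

From dC/dt = 0 with C > 0: 0.00398N* = 0.576, so N* = 145.
Substitute into dN/dt = 0: 1.09(1 - 145/384) = 0.0387C*.
The bracket is 0.623, giving C* = 0.679/0.0387 = 17.6.

N* ≈ 145, C* ≈ 17.6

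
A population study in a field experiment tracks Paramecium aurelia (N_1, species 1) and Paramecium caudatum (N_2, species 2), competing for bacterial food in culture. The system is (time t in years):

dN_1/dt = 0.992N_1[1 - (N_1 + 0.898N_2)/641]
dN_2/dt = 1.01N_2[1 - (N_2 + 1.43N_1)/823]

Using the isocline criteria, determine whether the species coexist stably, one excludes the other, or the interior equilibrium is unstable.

Compare the nullcline intercepts: K1/α12 = 641/0.898 = 714 < K2 = 823; K2/α21 = 823/1.43 = 576 < K1 = 641.
Since both are reversed, neither can invade when rare; the interior point is a saddle.

unstable coexistence (outcome depends on initial conditions)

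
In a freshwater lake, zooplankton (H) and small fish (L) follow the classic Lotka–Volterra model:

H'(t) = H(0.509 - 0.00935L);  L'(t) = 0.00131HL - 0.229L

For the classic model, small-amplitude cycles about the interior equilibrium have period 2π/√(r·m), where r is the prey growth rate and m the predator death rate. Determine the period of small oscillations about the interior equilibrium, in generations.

T ≈ 18.4 generations

Here r = 0.509 and m = 0.229, so r·m = 0.117.
ω = √0.117 = 0.341 per generation, hence T = 2π/ω ≈ 18.4 generations.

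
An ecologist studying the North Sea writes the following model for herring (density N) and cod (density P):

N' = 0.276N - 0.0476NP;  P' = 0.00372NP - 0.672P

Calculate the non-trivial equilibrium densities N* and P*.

N* ≈ 181, P* ≈ 5.8

Set dP/dt = 0 with P > 0: 0.00372N - 0.672 = 0, so N* = 0.672/0.00372 = 181.
Set dN/dt = 0 with N > 0: 0.276 - 0.0476P = 0, so P* = 0.276/0.0476 = 5.8.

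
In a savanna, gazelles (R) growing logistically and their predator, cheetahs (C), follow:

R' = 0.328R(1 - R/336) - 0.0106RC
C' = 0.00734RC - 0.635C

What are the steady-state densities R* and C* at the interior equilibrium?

From dC/dt = 0 with C > 0: 0.00734R* = 0.635, so R* = 86.5.
Substitute into dR/dt = 0: 0.328(1 - 86.5/336) = 0.0106C*.
The bracket is 0.743, giving C* = 0.244/0.0106 = 23.

R* ≈ 86.5, C* ≈ 23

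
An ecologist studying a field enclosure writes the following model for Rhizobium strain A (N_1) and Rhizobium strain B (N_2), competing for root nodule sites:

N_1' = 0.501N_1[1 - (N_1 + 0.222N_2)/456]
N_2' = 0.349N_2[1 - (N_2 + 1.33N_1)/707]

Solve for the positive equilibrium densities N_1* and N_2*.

N_1* ≈ 424, N_2* ≈ 143

Setting both brackets to zero gives the nullclines N_1 + 0.222N_2 = 456 and 1.33N_1 + N_2 = 707.
Substituting N_2 = 707 - 1.33N_1 into the first: N_1(1 - 0.222·1.33) = 456 - 0.222·707.
So N_1* = 299/0.705 = 424, and then N_2* = 707 - 1.33·424 = 143.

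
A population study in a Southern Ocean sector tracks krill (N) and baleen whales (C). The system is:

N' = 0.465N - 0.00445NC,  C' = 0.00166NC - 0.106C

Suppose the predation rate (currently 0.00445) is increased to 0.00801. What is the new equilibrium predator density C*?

At the interior fixed point, setting dN/dt = 0 with N > 0 fixes C* = (prey growth rate)/(NC coefficient) — independent of the other coefficients.
With the change, C* = 0.465/0.00801 = 58.1; it falls from 104.

C* ≈ 58.1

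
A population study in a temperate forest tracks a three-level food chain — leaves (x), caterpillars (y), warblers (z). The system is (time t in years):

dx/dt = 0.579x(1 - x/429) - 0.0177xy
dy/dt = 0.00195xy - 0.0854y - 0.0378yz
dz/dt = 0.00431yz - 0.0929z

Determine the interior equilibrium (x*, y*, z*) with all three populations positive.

x* ≈ 146, y* ≈ 21.6, z* ≈ 5.29

From dz/dt = 0: 0.00431y* = 0.0929, so y* = 21.6.
From dx/dt = 0: 0.579(1 - x*/429) = 0.0177·21.6, giving x* = 429·(1 - 0.659) = 146.
From dy/dt = 0: 0.00195·146 - 0.0854 = 0.0378z*, so z* = 0.2/0.0378 = 5.29.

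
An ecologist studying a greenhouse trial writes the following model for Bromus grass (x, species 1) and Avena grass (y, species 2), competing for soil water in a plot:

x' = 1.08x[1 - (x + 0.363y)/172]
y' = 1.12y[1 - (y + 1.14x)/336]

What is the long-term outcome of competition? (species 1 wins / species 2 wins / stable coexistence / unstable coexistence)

Compare the nullcline intercepts: K1/α12 = 172/0.363 = 474 > K2 = 336; K2/α21 = 336/1.14 = 295 > K1 = 172.
Since both inequalities hold, each species can invade when rare, so the interior equilibrium is stable.

stable coexistence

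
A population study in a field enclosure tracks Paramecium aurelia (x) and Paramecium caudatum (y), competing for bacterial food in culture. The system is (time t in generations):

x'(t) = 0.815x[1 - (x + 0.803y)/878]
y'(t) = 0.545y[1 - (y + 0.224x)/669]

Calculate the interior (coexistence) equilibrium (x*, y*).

Setting both brackets to zero gives the nullclines x + 0.803y = 878 and 0.224x + y = 669.
Substituting y = 669 - 0.224x into the first: x(1 - 0.803·0.224) = 878 - 0.803·669.
So x* = 341/0.82 = 416, and then y* = 669 - 0.224·416 = 576.

x* ≈ 416, y* ≈ 576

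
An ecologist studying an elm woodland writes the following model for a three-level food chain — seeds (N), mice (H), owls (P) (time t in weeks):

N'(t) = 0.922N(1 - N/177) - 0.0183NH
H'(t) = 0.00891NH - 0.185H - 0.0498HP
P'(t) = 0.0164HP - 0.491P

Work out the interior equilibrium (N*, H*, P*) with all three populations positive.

N* ≈ 71.8, H* ≈ 29.9, P* ≈ 9.13

From dP/dt = 0: 0.0164H* = 0.491, so H* = 29.9.
From dN/dt = 0: 0.922(1 - N*/177) = 0.0183·29.9, giving N* = 177·(1 - 0.594) = 71.8.
From dH/dt = 0: 0.00891·71.8 - 0.185 = 0.0498P*, so P* = 0.455/0.0498 = 9.13.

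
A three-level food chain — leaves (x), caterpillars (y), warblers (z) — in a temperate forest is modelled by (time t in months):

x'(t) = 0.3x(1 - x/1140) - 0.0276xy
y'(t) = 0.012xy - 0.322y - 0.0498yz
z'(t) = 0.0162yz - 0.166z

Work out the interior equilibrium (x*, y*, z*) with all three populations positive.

From dz/dt = 0: 0.0162y* = 0.166, so y* = 10.2.
From dx/dt = 0: 0.3(1 - x*/1140) = 0.0276·10.2, giving x* = 1140·(1 - 0.943) = 65.3.
From dy/dt = 0: 0.012·65.3 - 0.322 = 0.0498z*, so z* = 0.462/0.0498 = 9.27.

x* ≈ 65.3, y* ≈ 10.2, z* ≈ 9.27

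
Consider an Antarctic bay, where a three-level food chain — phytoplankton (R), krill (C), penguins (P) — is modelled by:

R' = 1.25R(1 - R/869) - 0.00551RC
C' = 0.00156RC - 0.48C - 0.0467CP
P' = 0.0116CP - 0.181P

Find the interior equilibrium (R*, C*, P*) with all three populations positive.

R* ≈ 809, C* ≈ 15.6, P* ≈ 16.8

From dP/dt = 0: 0.0116C* = 0.181, so C* = 15.6.
From dR/dt = 0: 1.25(1 - R*/869) = 0.00551·15.6, giving R* = 869·(1 - 0.0688) = 809.
From dC/dt = 0: 0.00156·809 - 0.48 = 0.0467P*, so P* = 0.782/0.0467 = 16.8.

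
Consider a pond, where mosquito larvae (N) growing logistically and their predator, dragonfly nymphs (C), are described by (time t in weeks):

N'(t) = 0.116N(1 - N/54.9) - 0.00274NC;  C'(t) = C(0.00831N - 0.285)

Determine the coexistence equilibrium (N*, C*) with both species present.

From dC/dt = 0 with C > 0: 0.00831N* = 0.285, so N* = 34.3.
Substitute into dN/dt = 0: 0.116(1 - 34.3/54.9) = 0.00274C*.
The bracket is 0.375, giving C* = 0.0435/0.00274 = 15.9.

N* ≈ 34.3, C* ≈ 15.9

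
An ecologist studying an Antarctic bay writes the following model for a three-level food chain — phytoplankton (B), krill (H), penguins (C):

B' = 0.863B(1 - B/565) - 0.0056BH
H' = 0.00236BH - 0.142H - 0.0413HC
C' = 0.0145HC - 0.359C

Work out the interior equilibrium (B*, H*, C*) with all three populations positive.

B* ≈ 474, H* ≈ 24.8, C* ≈ 23.7

From dC/dt = 0: 0.0145H* = 0.359, so H* = 24.8.
From dB/dt = 0: 0.863(1 - B*/565) = 0.0056·24.8, giving B* = 565·(1 - 0.161) = 474.
From dH/dt = 0: 0.00236·474 - 0.142 = 0.0413C*, so C* = 0.977/0.0413 = 23.7.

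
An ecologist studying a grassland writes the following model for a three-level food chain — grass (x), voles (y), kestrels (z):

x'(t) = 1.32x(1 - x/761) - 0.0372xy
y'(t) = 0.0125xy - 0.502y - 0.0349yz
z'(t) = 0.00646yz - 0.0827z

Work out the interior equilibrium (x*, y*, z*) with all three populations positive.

From dz/dt = 0: 0.00646y* = 0.0827, so y* = 12.8.
From dx/dt = 0: 1.32(1 - x*/761) = 0.0372·12.8, giving x* = 761·(1 - 0.361) = 486.
From dy/dt = 0: 0.0125·486 - 0.502 = 0.0349z*, so z* = 5.58/0.0349 = 160.

x* ≈ 486, y* ≈ 12.8, z* ≈ 160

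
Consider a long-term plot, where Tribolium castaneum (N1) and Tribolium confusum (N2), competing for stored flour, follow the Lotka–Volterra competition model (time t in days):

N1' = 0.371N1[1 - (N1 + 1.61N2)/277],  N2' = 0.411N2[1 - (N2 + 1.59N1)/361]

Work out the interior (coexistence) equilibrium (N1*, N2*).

Setting both brackets to zero gives the nullclines N1 + 1.61N2 = 277 and 1.59N1 + N2 = 361.
Substituting N2 = 361 - 1.59N1 into the first: N1(1 - 1.61·1.59) = 277 - 1.61·361.
So N1* = -304/-1.56 = 195, and then N2* = 361 - 1.59·195 = 50.9.

N1* ≈ 195, N2* ≈ 50.9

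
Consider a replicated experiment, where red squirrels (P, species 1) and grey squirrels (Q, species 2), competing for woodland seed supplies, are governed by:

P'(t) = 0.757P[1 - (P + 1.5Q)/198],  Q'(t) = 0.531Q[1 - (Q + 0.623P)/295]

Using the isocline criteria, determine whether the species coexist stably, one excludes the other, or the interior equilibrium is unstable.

species 2 excludes species 1

Compare the nullcline intercepts: K1/α12 = 198/1.5 = 132 < K2 = 295; K2/α21 = 295/0.623 = 474 > K1 = 198.
Since the inequalities point opposite ways, species 2 can invade but species 1 cannot.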